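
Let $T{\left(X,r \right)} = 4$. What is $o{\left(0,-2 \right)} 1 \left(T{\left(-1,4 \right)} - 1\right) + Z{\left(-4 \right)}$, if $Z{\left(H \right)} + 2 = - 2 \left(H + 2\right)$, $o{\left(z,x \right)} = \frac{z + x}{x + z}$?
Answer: $5$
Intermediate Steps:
$o{\left(z,x \right)} = 1$ ($o{\left(z,x \right)} = \frac{x + z}{x + z} = 1$)
$Z{\left(H \right)} = -6 - 2 H$ ($Z{\left(H \right)} = -2 - 2 \left(H + 2\right) = -2 - 2 \left(2 + H\right) = -2 - \left(4 + 2 H\right) = -6 - 2 H$)
$o{\left(0,-2 \right)} 1 \left(T{\left(-1,4 \right)} - 1\right) + Z{\left(-4 \right)} = 1 \cdot 1 \left(4 - 1\right) - -2 = 1 \cdot 1 \cdot 3 + \left(-6 + 8\right) = 1 \cdot 3 + 2 = 3 + 2 = 5$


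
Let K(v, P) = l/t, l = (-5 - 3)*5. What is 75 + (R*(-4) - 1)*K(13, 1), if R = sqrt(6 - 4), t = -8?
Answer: 70 - 20*sqrt(2) ≈ 41.716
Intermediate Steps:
l = -40 (l = -8*5 = -40)
R = sqrt(2) ≈ 1.4142
K(v, P) = 5 (K(v, P) = -40/(-8) = -40*(-1/8) = 5)
75 + (R*(-4) - 1)*K(13, 1) = 75 + (sqrt(2)*(-4) - 1)*5 = 75 + (-4*sqrt(2) - 1)*5 = 75 + (-1 - 4*sqrt(2))*5 = 75 + (-5 - 20*sqrt(2)) = 70 - 20*sqrt(2)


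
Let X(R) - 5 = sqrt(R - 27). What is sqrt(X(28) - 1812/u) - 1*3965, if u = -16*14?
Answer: -3965 + sqrt(11046)/28 ≈ -3961.2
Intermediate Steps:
u = -224
X(R) = 5 + sqrt(-27 + R) (X(R) = 5 + sqrt(R - 27) = 5 + sqrt(-27 + R))
sqrt(X(28) - 1812/u) - 1*3965 = sqrt((5 + sqrt(-27 + 28)) - 1812/(-224)) - 1*3965 = sqrt((5 + sqrt(1)) - 1812*(-1/224)) - 3965 = sqrt((5 + 1) + 453/56) - 3965 = sqrt(6 + 453/56) - 3965 = sqrt(789/56) - 3965 = sqrt(11046)/28 - 3965 = -3965 + sqrt(11046)/28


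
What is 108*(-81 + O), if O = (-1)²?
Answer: -8640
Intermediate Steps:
O = 1
108*(-81 + O) = 108*(-81 + 1) = 108*(-80) = -8640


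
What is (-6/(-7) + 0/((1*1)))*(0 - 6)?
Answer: -36/7 ≈ -5.1429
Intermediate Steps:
(-6/(-7) + 0/((1*1)))*(0 - 6) = (-6*(-1/7) + 0/1)*(-6) = (6/7 + 0*1)*(-6) = (6/7 + 0)*(-6) = (6/7)*(-6) = -36/7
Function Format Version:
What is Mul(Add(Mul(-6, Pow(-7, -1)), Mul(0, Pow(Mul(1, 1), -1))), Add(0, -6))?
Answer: Rational(-36, 7) ≈ -5.1429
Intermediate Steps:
Mul(Add(Mul(-6, Pow(-7, -1)), Mul(0, Pow(Mul(1, 1), -1))), Add(0, -6)) = Mul(Add(Mul(-6, Rational(-1, 7)), Mul(0, Pow(1, -1))), -6) = Mul(Add(Rational(6, 7), Mul(0, 1)), -6) = Mul(Add(Rational(6, 7), 0), -6) = Mul(Rational(6, 7), -6) = Rational(-36, 7)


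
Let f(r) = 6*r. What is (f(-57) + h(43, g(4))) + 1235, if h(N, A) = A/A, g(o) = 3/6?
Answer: 894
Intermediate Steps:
g(o) = 1/2 (g(o) = 3*(1/6) = 1/2)
h(N, A) = 1
(f(-57) + h(43, g(4))) + 1235 = (6*(-57) + 1) + 1235 = (-342 + 1) + 1235 = -341 + 1235 = 894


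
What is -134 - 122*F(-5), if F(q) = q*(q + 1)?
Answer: -2574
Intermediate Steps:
F(q) = q*(1 + q)
-134 - 122*F(-5) = -134 - (-610)*(1 - 5) = -134 - (-610)*(-4) = -134 - 122*20 = -134 - 2440 = -2574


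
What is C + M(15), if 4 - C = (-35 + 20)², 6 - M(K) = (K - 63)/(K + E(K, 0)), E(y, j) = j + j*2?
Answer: -1059/5 ≈ -211.80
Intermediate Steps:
E(y, j) = 3*j (E(y, j) = j + 2*j = 3*j)
M(K) = 6 - (-63 + K)/K (M(K) = 6 - (K - 63)/(K + 3*0) = 6 - (-63 + K)/(K + 0) = 6 - (-63 + K)/K)
C = -221 (C = 4 - (-35 + 20)² = 4 - 1*(-15)² = 4 - 1*225 = 4 - 225 = -221)
C + M(15) = -221 + (5 + 63/15) = -221 + (5 + 63*(1/15)) = -221 + (5 + 21/5) = -221 + 46/5 = -1059/5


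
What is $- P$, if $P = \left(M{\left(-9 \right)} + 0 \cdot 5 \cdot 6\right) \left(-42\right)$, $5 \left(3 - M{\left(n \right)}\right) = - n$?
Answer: $\frac{252}{5} \approx 50.4$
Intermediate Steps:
$M{\left(n \right)} = 3 + \frac{n}{5}$ ($M{\left(n \right)} = 3 - \frac{\left(-1\right) n}{5} = 3 + \frac{n}{5}$)
$P = - \frac{252}{5}$ ($P = \left(\left(3 + \frac{1}{5} \left(-9\right)\right) + 0 \cdot 5 \cdot 6\right) \left(-42\right) = \left(\left(3 - \frac{9}{5}\right) + 0 \cdot 6\right) \left(-42\right) = \left(\frac{6}{5} + 0\right) \left(-42\right) = \frac{6}{5} \left(-42\right) = - \frac{252}{5} \approx -50.4$)
$- P = \left(-1\right) \left(- \frac{252}{5}\right) = \frac{252}{5}$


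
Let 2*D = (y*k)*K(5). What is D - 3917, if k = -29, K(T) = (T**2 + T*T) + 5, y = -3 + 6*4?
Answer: -41329/2 ≈ -20665.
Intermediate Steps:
y = 21 (y = -3 + 24 = 21)
K(T) = 5 + 2*T**2 (K(T) = (T**2 + T**2) + 5 = 2*T**2 + 5 = 5 + 2*T**2)
D = -33495/2 (D = ((21*(-29))*(5 + 2*5**2))/2 = (-609*(5 + 2*25))/2 = (-609*(5 + 50))/2 = (-609*55)/2 = (1/2)*(-33495) = -33495/2 ≈ -16748.)
D - 3917 = -33495/2 - 3917 = -41329/2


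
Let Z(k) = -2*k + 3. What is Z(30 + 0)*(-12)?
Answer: 684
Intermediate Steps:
Z(k) = 3 - 2*k
Z(30 + 0)*(-12) = (3 - 2*(30 + 0))*(-12) = (3 - 2*30)*(-12) = (3 - 60)*(-12) = -57*(-12) = 684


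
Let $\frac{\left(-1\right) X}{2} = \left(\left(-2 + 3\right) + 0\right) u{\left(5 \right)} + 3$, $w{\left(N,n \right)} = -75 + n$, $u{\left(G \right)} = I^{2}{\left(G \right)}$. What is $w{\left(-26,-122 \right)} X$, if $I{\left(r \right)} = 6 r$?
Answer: $355782$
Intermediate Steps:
$u{\left(G \right)} = 36 G^{2}$ ($u{\left(G \right)} = \left(6 G\right)^{2} = 36 G^{2}$)
$X = -1806$ ($X = - 2 \left(\left(\left(-2 + 3\right) + 0\right) 36 \cdot 5^{2} + 3\right) = - 2 \left(\left(1 + 0\right) 36 \cdot 25 + 3\right) = - 2 \left(1 \cdot 900 + 3\right) = - 2 \left(900 + 3\right) = \left(-2\right) 903 = -1806$)
$w{\left(-26,-122 \right)} X = \left(-75 - 122\right) \left(-1806\right) = \left(-197\right) \left(-1806\right) = 355782$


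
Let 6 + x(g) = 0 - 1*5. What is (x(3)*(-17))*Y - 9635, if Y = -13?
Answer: -12066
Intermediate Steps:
x(g) = -11 (x(g) = -6 + (0 - 1*5) = -6 + (0 - 5) = -6 - 5 = -11)
(x(3)*(-17))*Y - 9635 = -11*(-17)*(-13) - 9635 = 187*(-13) - 9635 = -2431 - 9635 = -12066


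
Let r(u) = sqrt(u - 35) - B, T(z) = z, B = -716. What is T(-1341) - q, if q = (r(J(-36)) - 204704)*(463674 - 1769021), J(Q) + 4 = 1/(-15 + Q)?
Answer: -266275125177 + 1305347*I*sqrt(101490)/51 ≈ -2.6628e+11 + 8.1539e+6*I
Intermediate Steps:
J(Q) = -4 + 1/(-15 + Q)
r(u) = 716 + sqrt(-35 + u) (r(u) = sqrt(u - 35) - 1*(-716) = sqrt(-35 + u) + 716 = 716 + sqrt(-35 + u))
q = 266275123836 - 1305347*I*sqrt(101490)/51 (q = ((716 + sqrt(-35 + (61 - 4*(-36))/(-15 - 36))) - 204704)*(463674 - 1769021) = ((716 + sqrt(-35 + (61 + 144)/(-51))) - 204704)*(-1305347) = ((716 + sqrt(-35 - 1/51*205)) - 204704)*(-1305347) = ((716 + sqrt(-35 - 205/51)) - 204704)*(-1305347) = ((716 + sqrt(-1990/51)) - 204704)*(-1305347) = ((716 + I*sqrt(101490)/51) - 204704)*(-1305347) = (-203988 + I*sqrt(101490)/51)*(-1305347) = 266275123836 - 1305347*I*sqrt(101490)/51 ≈ 2.6628e+11 - 8.1539e+6*I)
T(-1341) - q = -1341 - (266275123836 - 1305347*I*sqrt(101490)/51) = -1341 + (-266275123836 + 1305347*I*sqrt(101490)/51) = -266275125177 + 1305347*I*sqrt(101490)/51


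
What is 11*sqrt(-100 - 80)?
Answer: 66*I*sqrt(5) ≈ 147.58*I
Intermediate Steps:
11*sqrt(-100 - 80) = 11*sqrt(-180) = 11*(6*I*sqrt(5)) = 66*I*sqrt(5)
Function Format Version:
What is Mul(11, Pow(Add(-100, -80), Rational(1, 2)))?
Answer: Mul(66, I, Pow(5, Rational(1, 2))) ≈ Mul(147.58, I)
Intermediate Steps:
Mul(11, Pow(Add(-100, -80), Rational(1, 2))) = Mul(11, Pow(-180, Rational(1, 2))) = Mul(11, Mul(6, I, Pow(5, Rational(1, 2)))) = Mul(66, I, Pow(5, Rational(1, 2)))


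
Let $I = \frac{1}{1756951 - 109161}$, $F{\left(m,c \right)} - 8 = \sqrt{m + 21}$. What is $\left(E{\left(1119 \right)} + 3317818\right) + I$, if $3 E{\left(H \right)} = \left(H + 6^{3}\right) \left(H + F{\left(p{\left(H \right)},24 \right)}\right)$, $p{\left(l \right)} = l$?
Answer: $\frac{6293458724071}{1647790} + 890 \sqrt{285} \approx 3.8344 \cdot 10^{6}$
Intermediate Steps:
$F{\left(m,c \right)} = 8 + \sqrt{21 + m}$ ($F{\left(m,c \right)} = 8 + \sqrt{m + 21} = 8 + \sqrt{21 + m}$)
$I = \frac{1}{1647790} \approx 6.0687 \cdot 10^{-7}$
$E{\left(H \right)} = \frac{\left(216 + H\right) \left(8 + H + \sqrt{21 + H}\right)}{3}$ ($E{\left(H \right)} = \frac{\left(H + 6^{3}\right) \left(H + \left(8 + \sqrt{21 + H}\right)\right)}{3} = \frac{\left(H + 216\right) \left(8 + H + \sqrt{21 + H}\right)}{3} = \frac{\left(216 + H\right) \left(8 + H + \sqrt{21 + H}\right)}{3}$)
$\left(E{\left(1119 \right)} + 3317818\right) + I = \left(\left(576 + 72 \sqrt{21 + 1119} + \frac{1119^{2}}{3} + \frac{224}{3} \cdot 1119 + \frac{1}{3} \cdot 1119 \sqrt{21 + 1119}\right) + 3317818\right) + \frac{1}{1647790} = \left(\left(576 + 72 \sqrt{1140} + \frac{1}{3} \cdot 1252161 + 83552 + \frac{1}{3} \cdot 1119 \sqrt{1140}\right) + 3317818\right) + \frac{1}{1647790} = \left(\left(576 + 72 \cdot 2 \sqrt{285} + 417387 + 83552 + \frac{1}{3} \cdot 1119 \cdot 2 \sqrt{285}\right) + 3317818\right) + \frac{1}{1647790} = \left(\left(576 + 144 \sqrt{285} + 417387 + 83552 + 746 \sqrt{285}\right) + 3317818\right) + \frac{1}{1647790} = \left(\left(501515 + 890 \sqrt{285}\right) + 3317818\right) + \frac{1}{1647790} = \left(3819333 + 890 \sqrt{285}\right) + \frac{1}{1647790} = \frac{6293458724071}{1647790} + 890 \sqrt{285}$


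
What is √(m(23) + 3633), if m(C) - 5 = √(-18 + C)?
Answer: √(3638 + √5) ≈ 60.334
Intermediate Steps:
m(C) = 5 + √(-18 + C)
√(m(23) + 3633) = √((5 + √(-18 + 23)) + 3633) = √((5 + √5) + 3633) = √(3638 + √5)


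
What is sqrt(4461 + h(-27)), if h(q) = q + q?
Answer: sqrt(4407) ≈ 66.385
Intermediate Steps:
h(q) = 2*q
sqrt(4461 + h(-27)) = sqrt(4461 + 2*(-27)) = sqrt(4461 - 54) = sqrt(4407)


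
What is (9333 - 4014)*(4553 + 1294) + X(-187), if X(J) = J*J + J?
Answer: 31134975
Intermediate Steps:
X(J) = J + J² (X(J) = J² + J = J + J²)
(9333 - 4014)*(4553 + 1294) + X(-187) = (9333 - 4014)*(4553 + 1294) - 187*(1 - 187) = 5319*5847 - 187*(-186) = 31100193 + 34782 = 31134975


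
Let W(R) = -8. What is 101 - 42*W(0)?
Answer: 437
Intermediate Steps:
101 - 42*W(0) = 101 - 42*(-8) = 101 + 336 = 437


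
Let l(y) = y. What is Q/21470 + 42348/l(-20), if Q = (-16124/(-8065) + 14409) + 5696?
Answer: -366477398621/173155550 ≈ -2116.5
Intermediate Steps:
Q = 162162949/8065 (Q = (-16124*(-1/8065) + 14409) + 5696 = (16124/8065 + 14409) + 5696 = 116224709/8065 + 5696 = 162162949/8065 ≈ 20107.)
Q/21470 + 42348/l(-20) = (162162949/8065)/21470 + 42348/(-20) = (162162949/8065)*(1/21470) + 42348*(-1/20) = 162162949/173155550 - 10587/5 = -366477398621/173155550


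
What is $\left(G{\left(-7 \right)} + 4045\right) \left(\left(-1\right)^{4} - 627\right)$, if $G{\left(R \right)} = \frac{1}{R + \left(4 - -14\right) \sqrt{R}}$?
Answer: $- \frac{838147644}{331} + \frac{11268 i \sqrt{7}}{2317} \approx -2.5322 \cdot 10^{6} + 12.867 i$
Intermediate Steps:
$G{\left(R \right)} = \frac{1}{R + 18 \sqrt{R}}$ ($G{\left(R \right)} = \frac{1}{R + \left(4 + 14\right) \sqrt{R}} = \frac{1}{R + 18 \sqrt{R}}$)
$\left(G{\left(-7 \right)} + 4045\right) \left(\left(-1\right)^{4} - 627\right) = \left(\frac{1}{-7 + 18 \sqrt{-7}} + 4045\right) \left(\left(-1\right)^{4} - 627\right) = \left(\frac{1}{-7 + 18 i \sqrt{7}} + 4045\right) \left(1 - 627\right) = \left(\frac{1}{-7 + 18 i \sqrt{7}} + 4045\right) \left(-626\right) = \left(4045 + \frac{1}{-7 + 18 i \sqrt{7}}\right) \left(-626\right) = -2532170 - \frac{626}{-7 + 18 i \sqrt{7}}$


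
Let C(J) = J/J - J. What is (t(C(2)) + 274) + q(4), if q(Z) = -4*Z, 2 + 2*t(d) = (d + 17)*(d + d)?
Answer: 241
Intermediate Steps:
C(J) = 1 - J
t(d) = -1 + d*(17 + d) (t(d) = -1 + ((d + 17)*(d + d))/2 = -1 + ((17 + d)*(2*d))/2 = -1 + (2*d*(17 + d))/2 = -1 + d*(17 + d))
(t(C(2)) + 274) + q(4) = ((-1 + (1 - 1*2)² + 17*(1 - 1*2)) + 274) - 4*4 = ((-1 + (1 - 2)² + 17*(1 - 2)) + 274) - 16 = ((-1 + (-1)² + 17*(-1)) + 274) - 16 = ((-1 + 1 - 17) + 274) - 16 = (-17 + 274) - 16 = 257 - 16 = 241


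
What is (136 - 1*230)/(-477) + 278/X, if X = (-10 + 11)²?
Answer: 132700/477 ≈ 278.20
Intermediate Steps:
X = 1 (X = 1² = 1)
(136 - 1*230)/(-477) + 278/X = (136 - 1*230)/(-477) + 278/1 = (136 - 230)*(-1/477) + 278*1 = -94*(-1/477) + 278 = 94/477 + 278 = 132700/477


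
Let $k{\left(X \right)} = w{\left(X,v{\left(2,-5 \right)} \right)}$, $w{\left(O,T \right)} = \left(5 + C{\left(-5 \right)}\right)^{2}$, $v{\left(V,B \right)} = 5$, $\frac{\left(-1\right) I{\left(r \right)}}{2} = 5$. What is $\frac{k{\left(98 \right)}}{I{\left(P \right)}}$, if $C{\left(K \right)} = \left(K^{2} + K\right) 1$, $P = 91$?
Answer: $- \frac{125}{2} \approx -62.5$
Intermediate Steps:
$C{\left(K \right)} = K + K^{2}$ ($C{\left(K \right)} = \left(K + K^{2}\right) 1 = K + K^{2}$)
$I{\left(r \right)} = -10$ ($I{\left(r \right)} = \left(-2\right) 5 = -10$)
$w{\left(O,T \right)} = 625$ ($w{\left(O,T \right)} = \left(5 - 5 \left(1 - 5\right)\right)^{2} = \left(5 - -20\right)^{2} = \left(5 + 20\right)^{2} = 25^{2} = 625$)
$k{\left(X \right)} = 625$
$\frac{k{\left(98 \right)}}{I{\left(P \right)}} = \frac{625}{-10} = 625 \left(- \frac{1}{10}\right) = - \frac{125}{2}$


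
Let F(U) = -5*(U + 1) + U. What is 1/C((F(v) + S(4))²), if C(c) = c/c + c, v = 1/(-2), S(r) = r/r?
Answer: ⅕ ≈ 0.20000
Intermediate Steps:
S(r) = 1
v = -½ (v = 1*(-½) = -½ ≈ -0.50000)
F(U) = -5 - 4*U (F(U) = -5*(1 + U) + U = (-5 - 5*U) + U = -5 - 4*U)
C(c) = 1 + c
1/C((F(v) + S(4))²) = 1/(1 + ((-5 - 4*(-½)) + 1)²) = 1/(1 + ((-5 + 2) + 1)²) = 1/(1 + (-3 + 1)²) = 1/(1 + (-2)²) = 1/(1 + 4) = 1/5 = ⅕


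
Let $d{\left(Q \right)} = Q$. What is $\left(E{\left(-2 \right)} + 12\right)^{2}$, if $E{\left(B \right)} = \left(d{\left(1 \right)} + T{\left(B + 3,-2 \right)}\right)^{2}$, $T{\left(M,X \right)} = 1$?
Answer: $256$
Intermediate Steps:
$E{\left(B \right)} = 4$ ($E{\left(B \right)} = \left(1 + 1\right)^{2} = 2^{2} = 4$)
$\left(E{\left(-2 \right)} + 12\right)^{2} = \left(4 + 12\right)^{2} = 16^{2} = 256$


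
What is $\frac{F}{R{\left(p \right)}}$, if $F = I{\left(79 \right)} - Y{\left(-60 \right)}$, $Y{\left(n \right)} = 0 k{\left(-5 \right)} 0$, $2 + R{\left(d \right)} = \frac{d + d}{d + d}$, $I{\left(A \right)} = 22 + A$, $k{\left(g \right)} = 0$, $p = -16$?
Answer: $-101$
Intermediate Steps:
$R{\left(d \right)} = -1$ ($R{\left(d \right)} = -2 + \frac{d + d}{d + d} = -2 + \frac{2 d}{2 d} = -2 + 2 d \frac{1}{2 d} = -2 + 1 = -1$)
$Y{\left(n \right)} = 0$ ($Y{\left(n \right)} = 0 \cdot 0 \cdot 0 = 0 \cdot 0 = 0$)
$F = 101$ ($F = \left(22 + 79\right) - 0 = 101 + 0 = 101$)
$\frac{F}{R{\left(p \right)}} = \frac{101}{-1} = 101 \left(-1\right) = -101$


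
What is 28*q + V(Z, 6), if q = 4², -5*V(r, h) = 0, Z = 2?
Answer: 448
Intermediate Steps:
V(r, h) = 0 (V(r, h) = -⅕*0 = 0)
q = 16
28*q + V(Z, 6) = 28*16 + 0 = 448 + 0 = 448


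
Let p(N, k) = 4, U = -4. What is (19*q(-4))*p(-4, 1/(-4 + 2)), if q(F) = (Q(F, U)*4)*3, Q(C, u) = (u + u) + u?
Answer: -10944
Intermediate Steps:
Q(C, u) = 3*u (Q(C, u) = 2*u + u = 3*u)
q(F) = -144 (q(F) = ((3*(-4))*4)*3 = -12*4*3 = -48*3 = -144)
(19*q(-4))*p(-4, 1/(-4 + 2)) = (19*(-144))*4 = -2736*4 = -10944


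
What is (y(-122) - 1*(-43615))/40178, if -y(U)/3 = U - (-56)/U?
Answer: 2682925/2450858 ≈ 1.0947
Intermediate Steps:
y(U) = -168/U - 3*U (y(U) = -3*(U - (-56)/U) = -3*(U + 56/U) = -168/U - 3*U)
(y(-122) - 1*(-43615))/40178 = ((-168/(-122) - 3*(-122)) - 1*(-43615))/40178 = ((-168*(-1/122) + 366) + 43615)*(1/40178) = ((84/61 + 366) + 43615)*(1/40178) = (22410/61 + 43615)*(1/40178) = (2682925/61)*(1/40178) = 2682925/2450858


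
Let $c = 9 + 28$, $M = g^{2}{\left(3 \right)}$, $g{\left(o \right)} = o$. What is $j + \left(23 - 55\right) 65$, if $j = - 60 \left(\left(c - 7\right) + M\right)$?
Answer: $-4420$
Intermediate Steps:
$M = 9$ ($M = 3^{2} = 9$)
$c = 37$
$j = -2340$ ($j = - 60 \left(\left(37 - 7\right) + 9\right) = - 60 \left(30 + 9\right) = \left(-60\right) 39 = -2340$)
$j + \left(23 - 55\right) 65 = -2340 + \left(23 - 55\right) 65 = -2340 - 2080 = -4420$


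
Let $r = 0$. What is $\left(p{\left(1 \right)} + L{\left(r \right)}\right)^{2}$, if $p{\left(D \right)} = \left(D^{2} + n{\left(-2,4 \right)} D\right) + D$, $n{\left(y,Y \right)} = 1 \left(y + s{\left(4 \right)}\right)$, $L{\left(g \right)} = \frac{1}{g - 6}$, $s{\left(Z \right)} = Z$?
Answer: $\frac{529}{36} \approx 14.694$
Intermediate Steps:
$L{\left(g \right)} = \frac{1}{-6 + g}$
$n{\left(y,Y \right)} = 4 + y$ ($n{\left(y,Y \right)} = 1 \left(y + 4\right) = 1 \left(4 + y\right) = 4 + y$)
$p{\left(D \right)} = D^{2} + 3 D$ ($p{\left(D \right)} = \left(D^{2} + \left(4 - 2\right) D\right) + D = \left(D^{2} + 2 D\right) + D = D^{2} + 3 D$)
$\left(p{\left(1 \right)} + L{\left(r \right)}\right)^{2} = \left(1 \left(3 + 1\right) + \frac{1}{-6 + 0}\right)^{2} = \left(1 \cdot 4 + \frac{1}{-6}\right)^{2} = \left(4 - \frac{1}{6}\right)^{2} = \left(\frac{23}{6}\right)^{2} = \frac{529}{36}$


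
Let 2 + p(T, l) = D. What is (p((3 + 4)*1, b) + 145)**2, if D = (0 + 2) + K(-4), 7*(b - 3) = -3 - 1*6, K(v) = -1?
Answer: 20736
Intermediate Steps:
b = 12/7 (b = 3 + (-3 - 1*6)/7 = 3 + (-3 - 6)/7 = 3 + (1/7)*(-9) = 3 - 9/7 = 12/7 ≈ 1.7143)
D = 1 (D = (0 + 2) - 1 = 2 - 1 = 1)
p(T, l) = -1 (p(T, l) = -2 + 1 = -1)
(p((3 + 4)*1, b) + 145)**2 = (-1 + 145)**2 = 144**2 = 20736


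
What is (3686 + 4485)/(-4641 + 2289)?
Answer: -8171/2352 ≈ -3.4741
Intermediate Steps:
(3686 + 4485)/(-4641 + 2289) = 8171/(-2352) = 8171*(-1/2352) = -8171/2352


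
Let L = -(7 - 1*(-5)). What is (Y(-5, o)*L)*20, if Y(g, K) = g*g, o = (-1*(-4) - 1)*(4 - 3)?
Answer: -6000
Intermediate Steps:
o = 3 (o = (4 - 1)*1 = 3*1 = 3)
Y(g, K) = g²
L = -12 (L = -(7 + 5) = -1*12 = -12)
(Y(-5, o)*L)*20 = ((-5)²*(-12))*20 = (25*(-12))*20 = -300*20 = -6000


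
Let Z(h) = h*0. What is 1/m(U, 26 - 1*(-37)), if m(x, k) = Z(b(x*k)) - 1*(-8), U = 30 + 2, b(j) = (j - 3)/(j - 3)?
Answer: ⅛ ≈ 0.12500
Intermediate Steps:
b(j) = 1 (b(j) = (-3 + j)/(-3 + j) = 1)
Z(h) = 0
U = 32
m(x, k) = 8 (m(x, k) = 0 - 1*(-8) = 0 + 8 = 8)
1/m(U, 26 - 1*(-37)) = 1/8 = ⅛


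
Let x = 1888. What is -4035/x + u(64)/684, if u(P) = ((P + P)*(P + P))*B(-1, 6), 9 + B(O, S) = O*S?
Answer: -38896235/107616 ≈ -361.44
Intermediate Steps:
B(O, S) = -9 + O*S
u(P) = -60*P**2 (u(P) = ((P + P)*(P + P))*(-9 - 1*6) = ((2*P)*(2*P))*(-9 - 6) = (4*P**2)*(-15) = -60*P**2)
-4035/x + u(64)/684 = -4035/1888 - 60*64**2/684 = -4035*1/1888 - 60*4096*(1/684) = -4035/1888 - 245760*1/684 = -4035/1888 - 20480/57 = -38896235/107616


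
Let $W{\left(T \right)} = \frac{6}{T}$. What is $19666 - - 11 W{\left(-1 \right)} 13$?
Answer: $18808$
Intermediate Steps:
$19666 - - 11 W{\left(-1 \right)} 13 = 19666 - - 11 \frac{6}{-1} \cdot 13 = 19666 - - 11 \cdot 6 \left(-1\right) 13 = 19666 - \left(-11\right) \left(-6\right) 13 = 19666 - 66 \cdot 13 = 19666 - 858 = 18808$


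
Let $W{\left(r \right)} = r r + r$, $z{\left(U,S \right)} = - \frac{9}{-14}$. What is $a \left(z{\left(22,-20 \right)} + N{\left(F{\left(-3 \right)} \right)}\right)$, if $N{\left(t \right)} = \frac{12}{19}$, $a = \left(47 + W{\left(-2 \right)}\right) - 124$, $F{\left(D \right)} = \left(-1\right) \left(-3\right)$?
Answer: $- \frac{25425}{266} \approx -95.583$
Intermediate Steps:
$z{\left(U,S \right)} = \frac{9}{14}$ ($z{\left(U,S \right)} = \left(-9\right) \left(- \frac{1}{14}\right) = \frac{9}{14}$)
$W{\left(r \right)} = r + r^{2}$ ($W{\left(r \right)} = r^{2} + r = r + r^{2}$)
$F{\left(D \right)} = 3$
$a = -75$ ($a = \left(47 - 2 \left(1 - 2\right)\right) - 124 = \left(47 - -2\right) - 124 = \left(47 + 2\right) - 124 = 49 - 124 = -75$)
$N{\left(t \right)} = \frac{12}{19}$ ($N{\left(t \right)} = 12 \cdot \frac{1}{19} = \frac{12}{19}$)
$a \left(z{\left(22,-20 \right)} + N{\left(F{\left(-3 \right)} \right)}\right) = - 75 \left(\frac{9}{14} + \frac{12}{19}\right) = \left(-75\right) \frac{339}{266} = - \frac{25425}{266}$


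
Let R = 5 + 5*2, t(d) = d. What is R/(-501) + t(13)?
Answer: 2166/167 ≈ 12.970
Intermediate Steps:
R = 15 (R = 5 + 10 = 15)
R/(-501) + t(13) = 15/(-501) + 13 = 15*(-1/501) + 13 = -5/167 + 13 = 2166/167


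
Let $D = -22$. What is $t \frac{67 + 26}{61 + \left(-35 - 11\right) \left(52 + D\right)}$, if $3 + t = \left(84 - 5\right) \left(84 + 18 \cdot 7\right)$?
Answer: $- \frac{1542591}{1319} \approx -1169.5$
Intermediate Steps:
$t = 16587$ ($t = -3 + \left(84 - 5\right) \left(84 + 18 \cdot 7\right) = -3 + \left(84 + \left(-47 + 42\right)\right) \left(84 + 126\right) = -3 + \left(84 - 5\right) 210 = -3 + 79 \cdot 210 = -3 + 16590 = 16587$)
$t \frac{67 + 26}{61 + \left(-35 - 11\right) \left(52 + D\right)} = 16587 \frac{67 + 26}{61 + \left(-35 - 11\right) \left(52 - 22\right)} = 16587 \frac{93}{61 - 1380} = 16587 \frac{93}{-1319} = 16587 \cdot 93 \left(- \frac{1}{1319}\right) = 16587 \left(- \frac{93}{1319}\right) = - \frac{1542591}{1319}$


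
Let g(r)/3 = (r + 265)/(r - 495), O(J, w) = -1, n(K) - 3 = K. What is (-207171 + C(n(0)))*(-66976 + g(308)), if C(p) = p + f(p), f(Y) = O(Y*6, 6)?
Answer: 2595046750039/187 ≈ 1.3877e+10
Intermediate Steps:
n(K) = 3 + K
f(Y) = -1
g(r) = 3*(265 + r)/(-495 + r) (g(r) = 3*((r + 265)/(r - 495)) = 3*((265 + r)/(-495 + r)) = 3*(265 + r)/(-495 + r))
C(p) = -1 + p (C(p) = p - 1 = -1 + p)
(-207171 + C(n(0)))*(-66976 + g(308)) = (-207171 + (-1 + (3 + 0)))*(-66976 + 3*(265 + 308)/(-495 + 308)) = (-207171 + (-1 + 3))*(-66976 + 3*573/(-187)) = (-207171 + 2)*(-66976 + 3*(-1/187)*573) = -207169*(-66976 - 1719/187) = -207169*(-12526231/187) = 2595046750039/187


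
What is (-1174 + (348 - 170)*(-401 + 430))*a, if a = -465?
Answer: -1854420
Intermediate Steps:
(-1174 + (348 - 170)*(-401 + 430))*a = (-1174 + (348 - 170)*(-401 + 430))*(-465) = (-1174 + 178*29)*(-465) = (-1174 + 5162)*(-465) = 3988*(-465) = -1854420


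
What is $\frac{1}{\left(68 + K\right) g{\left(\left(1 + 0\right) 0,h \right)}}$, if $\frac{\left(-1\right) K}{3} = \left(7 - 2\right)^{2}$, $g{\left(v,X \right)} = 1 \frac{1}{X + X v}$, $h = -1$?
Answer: $\frac{1}{7} \approx 0.14286$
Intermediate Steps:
$g{\left(v,X \right)} = \frac{1}{X + X v}$
$K = -75$ ($K = - 3 \left(7 - 2\right)^{2} = - 3 \cdot 5^{2} = \left(-3\right) 25 = -75$)
$\frac{1}{\left(68 + K\right) g{\left(\left(1 + 0\right) 0,h \right)}} = \frac{1}{\left(68 - 75\right) \frac{1}{\left(-1\right) \left(1 + \left(1 + 0\right) 0\right)}} = \frac{1}{\left(-7\right) \left(- \frac{1}{1 + 1 \cdot 0}\right)} = \frac{1}{\left(-7\right) \left(- \frac{1}{1 + 0}\right)} = \frac{1}{\left(-7\right) \left(- 1^{-1}\right)} = \frac{1}{\left(-7\right) \left(\left(-1\right) 1\right)} = \frac{1}{\left(-7\right) \left(-1\right)} = \frac{1}{7}$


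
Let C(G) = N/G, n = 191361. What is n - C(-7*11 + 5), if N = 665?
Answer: 13778657/72 ≈ 1.9137e+5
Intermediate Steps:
C(G) = 665/G
n - C(-7*11 + 5) = 191361 - 665/(-7*11 + 5) = 191361 - 665/(-77 + 5) = 191361 - 665/(-72) = 191361 - 665*(-1)/72 = 191361 - 1*(-665/72) = 191361 + 665/72 = 13778657/72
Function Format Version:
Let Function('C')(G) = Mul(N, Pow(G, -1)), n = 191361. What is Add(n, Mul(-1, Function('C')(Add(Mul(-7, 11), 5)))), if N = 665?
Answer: Rational(13778657, 72) ≈ 1.9137e+5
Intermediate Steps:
Function('C')(G) = Mul(665, Pow(G, -1))
Add(n, Mul(-1, Function('C')(Add(Mul(-7, 11), 5)))) = Add(191361, Mul(-1, Mul(665, Pow(Add(Mul(-7, 11), 5), -1)))) = Add(191361, Mul(-1, Mul(665, Pow(Add(-77, 5), -1)))) = Add(191361, Mul(-1, Mul(665, Pow(-72, -1)))) = Add(191361, Mul(-1, Mul(665, Rational(-1, 72)))) = Add(191361, Mul(-1, Rational(-665, 72))) = Add(191361, Rational(665, 72)) = Rational(13778657, 72)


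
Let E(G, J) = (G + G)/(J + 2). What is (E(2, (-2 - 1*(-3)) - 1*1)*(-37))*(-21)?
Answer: 1554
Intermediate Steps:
E(G, J) = 2*G/(2 + J) (E(G, J) = (2*G)/(2 + J) = 2*G/(2 + J))
(E(2, (-2 - 1*(-3)) - 1*1)*(-37))*(-21) = ((2*2/(2 + ((-2 - 1*(-3)) - 1*1)))*(-37))*(-21) = ((2*2/(2 + ((-2 + 3) - 1)))*(-37))*(-21) = ((2*2/(2 + (1 - 1)))*(-37))*(-21) = ((2*2/(2 + 0))*(-37))*(-21) = ((2*2/2)*(-37))*(-21) = ((2*2*(½))*(-37))*(-21) = (2*(-37))*(-21) = -74*(-21) = 1554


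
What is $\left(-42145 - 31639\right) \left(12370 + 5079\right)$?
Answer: $-1287457016$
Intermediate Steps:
$\left(-42145 - 31639\right) \left(12370 + 5079\right) = \left(-73784\right) 17449 = -1287457016$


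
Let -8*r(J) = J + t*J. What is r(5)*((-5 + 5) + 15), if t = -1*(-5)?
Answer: -225/4 ≈ -56.250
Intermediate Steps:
t = 5
r(J) = -3*J/4 (r(J) = -(J + 5*J)/8 = -3*J/4)
r(5)*((-5 + 5) + 15) = (-3/4*5)*((-5 + 5) + 15) = -15*(0 + 15)/4 = -15/4*15 = -225/4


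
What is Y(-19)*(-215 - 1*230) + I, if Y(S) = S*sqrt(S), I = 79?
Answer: 79 + 8455*I*sqrt(19) ≈ 79.0 + 36855.0*I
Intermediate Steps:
Y(S) = S**(3/2)
Y(-19)*(-215 - 1*230) + I = (-19)**(3/2)*(-215 - 1*230) + 79 = (-19*I*sqrt(19))*(-215 - 230) + 79 = -19*I*sqrt(19)*(-445) + 79 = 8455*I*sqrt(19) + 79 = 79 + 8455*I*sqrt(19)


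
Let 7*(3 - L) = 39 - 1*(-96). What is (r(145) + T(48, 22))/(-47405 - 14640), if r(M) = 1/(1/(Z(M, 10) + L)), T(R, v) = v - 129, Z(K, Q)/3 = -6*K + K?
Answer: 16088/434315 ≈ 0.037042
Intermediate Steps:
Z(K, Q) = -15*K (Z(K, Q) = 3*(-6*K + K) = 3*(-5*K) = -15*K)
T(R, v) = -129 + v
L = -114/7 (L = 3 - (39 - 1*(-96))/7 = 3 - (39 + 96)/7 = 3 - 1/7*135 = 3 - 135/7 = -114/7 ≈ -16.286)
r(M) = -114/7 - 15*M (r(M) = 1/(1/(-15*M - 114/7)) = 1/(1/(-114/7 - 15*M)) = -114/7 - 15*M)
(r(145) + T(48, 22))/(-47405 - 14640) = ((-114/7 - 15*145) + (-129 + 22))/(-47405 - 14640) = ((-114/7 - 2175) - 107)/(-62045) = (-15339/7 - 107)*(-1/62045) = -16088/7*(-1/62045) = 16088/434315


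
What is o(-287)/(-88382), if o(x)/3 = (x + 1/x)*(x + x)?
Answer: -247110/44191 ≈ -5.5919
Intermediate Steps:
o(x) = 6*x*(x + 1/x) (o(x) = 3*((x + 1/x)*(x + x)) = 3*((x + 1/x)*(2*x)) = 3*(2*x*(x + 1/x)) = 6*x*(x + 1/x))
o(-287)/(-88382) = (6 + 6*(-287)²)/(-88382) = (6 + 6*82369)*(-1/88382) = (6 + 494214)*(-1/88382) = 494220*(-1/88382) = -247110/44191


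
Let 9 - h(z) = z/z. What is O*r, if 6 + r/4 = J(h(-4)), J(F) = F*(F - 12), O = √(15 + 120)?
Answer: -456*√15 ≈ -1766.1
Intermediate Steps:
h(z) = 8 (h(z) = 9 - z/z = 9 - 1*1 = 9 - 1 = 8)
O = 3*√15 (O = √135 = 3*√15 ≈ 11.619)
J(F) = F*(-12 + F)
r = -152 (r = -24 + 4*(8*(-12 + 8)) = -24 + 4*(8*(-4)) = -24 + 4*(-32) = -24 - 128 = -152)
O*r = (3*√15)*(-152) = -456*√15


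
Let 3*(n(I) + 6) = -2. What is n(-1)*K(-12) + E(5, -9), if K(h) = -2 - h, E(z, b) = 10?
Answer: -170/3 ≈ -56.667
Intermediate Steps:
n(I) = -20/3 (n(I) = -6 + (⅓)*(-2) = -6 - ⅔ = -20/3)
n(-1)*K(-12) + E(5, -9) = -20*(-2 - 1*(-12))/3 + 10 = -20*(-2 + 12)/3 + 10 = -20/3*10 + 10 = -200/3 + 10 = -170/3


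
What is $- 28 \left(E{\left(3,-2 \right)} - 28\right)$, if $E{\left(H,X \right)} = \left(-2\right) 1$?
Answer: $840$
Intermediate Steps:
$E{\left(H,X \right)} = -2$
$- 28 \left(E{\left(3,-2 \right)} - 28\right) = - 28 \left(-2 - 28\right) = \left(-28\right) \left(-30\right) = 840$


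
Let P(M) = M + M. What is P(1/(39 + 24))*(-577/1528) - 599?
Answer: -28831645/48132 ≈ -599.01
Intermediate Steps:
P(M) = 2*M
P(1/(39 + 24))*(-577/1528) - 599 = (2/(39 + 24))*(-577/1528) - 599 = (2/63)*(-577*1/1528) - 599 = (2*(1/63))*(-577/1528) - 599 = (2/63)*(-577/1528) - 599 = -577/48132 - 599 = -28831645/48132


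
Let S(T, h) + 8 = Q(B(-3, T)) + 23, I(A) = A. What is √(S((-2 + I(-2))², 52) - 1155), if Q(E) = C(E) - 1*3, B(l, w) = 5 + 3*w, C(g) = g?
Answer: I*√1090 ≈ 33.015*I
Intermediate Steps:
Q(E) = -3 + E (Q(E) = E - 1*3 = E - 3 = -3 + E)
S(T, h) = 17 + 3*T (S(T, h) = -8 + ((-3 + (5 + 3*T)) + 23) = -8 + ((2 + 3*T) + 23) = -8 + (25 + 3*T) = 17 + 3*T)
√(S((-2 + I(-2))², 52) - 1155) = √((17 + 3*(-2 - 2)²) - 1155) = √((17 + 3*(-4)²) - 1155) = √((17 + 3*16) - 1155) = √((17 + 48) - 1155) = √(65 - 1155) = √(-1090) = I*√1090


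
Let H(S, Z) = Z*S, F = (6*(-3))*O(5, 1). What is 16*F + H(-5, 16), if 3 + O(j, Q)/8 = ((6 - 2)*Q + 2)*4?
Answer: -48464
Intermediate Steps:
O(j, Q) = 40 + 128*Q (O(j, Q) = -24 + 8*(((6 - 2)*Q + 2)*4) = -24 + 8*((4*Q + 2)*4) = -24 + 8*((2 + 4*Q)*4) = -24 + 8*(8 + 16*Q) = -24 + (64 + 128*Q) = 40 + 128*Q)
F = -3024 (F = (6*(-3))*(40 + 128*1) = -18*(40 + 128) = -18*168 = -3024)
H(S, Z) = S*Z
16*F + H(-5, 16) = 16*(-3024) - 5*16 = -48384 - 80 = -48464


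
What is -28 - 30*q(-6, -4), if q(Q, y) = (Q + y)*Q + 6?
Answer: -2008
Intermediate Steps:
q(Q, y) = 6 + Q*(Q + y) (q(Q, y) = Q*(Q + y) + 6 = 6 + Q*(Q + y))
-28 - 30*q(-6, -4) = -28 - 30*(6 + (-6)**2 - 6*(-4)) = -28 - 30*(6 + 36 + 24) = -28 - 30*66 = -28 - 1980 = -2008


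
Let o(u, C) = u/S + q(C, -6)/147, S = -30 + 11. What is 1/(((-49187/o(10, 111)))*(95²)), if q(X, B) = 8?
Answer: 1318/1239848101275 ≈ 1.0630e-9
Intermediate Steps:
S = -19
o(u, C) = 8/147 - u/19 (o(u, C) = u/(-19) + 8/147 = u*(-1/19) + 8*(1/147) = -u/19 + 8/147 = 8/147 - u/19)
1/(((-49187/o(10, 111)))*(95²)) = 1/(((-49187/(8/147 - 1/19*10)))*(95²)) = 1/(-49187/(8/147 - 10/19)*9025) = (1/9025)/(-49187/(-1318/2793)) = (1/9025)/(-49187*(-2793/1318)) = (1/9025)/(137379291/1318) = (1318/137379291)*(1/9025) = 1318/1239848101275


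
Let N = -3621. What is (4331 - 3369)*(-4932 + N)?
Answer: -8227986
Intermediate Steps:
(4331 - 3369)*(-4932 + N) = (4331 - 3369)*(-4932 - 3621) = 962*(-8553) = -8227986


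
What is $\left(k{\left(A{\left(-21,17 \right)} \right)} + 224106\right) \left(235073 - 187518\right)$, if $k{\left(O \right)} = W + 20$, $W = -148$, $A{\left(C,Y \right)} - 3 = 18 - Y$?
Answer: $10651273790$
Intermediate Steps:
$A{\left(C,Y \right)} = 21 - Y$ ($A{\left(C,Y \right)} = 3 - \left(-18 + Y\right) = 21 - Y$)
$k{\left(O \right)} = -128$ ($k{\left(O \right)} = -148 + 20 = -128$)
$\left(k{\left(A{\left(-21,17 \right)} \right)} + 224106\right) \left(235073 - 187518\right) = \left(-128 + 224106\right) \left(235073 - 187518\right) = 223978 \cdot 47555 = 10651273790$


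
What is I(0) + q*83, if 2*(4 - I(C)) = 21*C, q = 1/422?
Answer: 1771/422 ≈ 4.1967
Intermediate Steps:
q = 1/422 ≈ 0.0023697
I(C) = 4 - 21*C/2
I(0) + q*83 = (4 - 21/2*0) + (1/422)*83 = (4 + 0) + 83/422 = 4 + 83/422 = 1771/422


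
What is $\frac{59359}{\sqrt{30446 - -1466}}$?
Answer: $\frac{59359 \sqrt{7978}}{15956} \approx 332.28$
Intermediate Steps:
$\frac{59359}{\sqrt{30446 - -1466}} = \frac{59359}{\sqrt{30446 + \left(-8375 + 9841\right)}} = \frac{59359}{\sqrt{30446 + 1466}} = \frac{59359}{\sqrt{31912}} = \frac{59359}{2 \sqrt{7978}} = 59359 \frac{\sqrt{7978}}{15956} = \frac{59359 \sqrt{7978}}{15956}$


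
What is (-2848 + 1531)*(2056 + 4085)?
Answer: -8087697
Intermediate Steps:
(-2848 + 1531)*(2056 + 4085) = -1317*6141 = -8087697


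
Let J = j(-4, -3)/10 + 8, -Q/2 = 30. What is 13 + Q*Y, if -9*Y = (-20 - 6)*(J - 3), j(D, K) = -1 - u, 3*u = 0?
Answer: -2509/3 ≈ -836.33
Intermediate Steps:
Q = -60 (Q = -2*30 = -60)
u = 0 (u = (⅓)*0 = 0)
j(D, K) = -1 (j(D, K) = -1 - 1*0 = -1 + 0 = -1)
J = 79/10 (J = -1/10 + 8 = -1*⅒ + 8 = -⅒ + 8 = 79/10 ≈ 7.9000)
Y = 637/45 (Y = -(-20 - 6)*(79/10 - 3)/9 = -(-26)*49/(9*10) = -⅑*(-637/5) = 637/45 ≈ 14.156)
13 + Q*Y = 13 - 60*637/45 = 13 - 2548/3 = -2509/3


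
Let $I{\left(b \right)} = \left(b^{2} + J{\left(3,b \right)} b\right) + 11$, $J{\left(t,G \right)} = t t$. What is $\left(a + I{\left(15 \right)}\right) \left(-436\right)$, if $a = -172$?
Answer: $-86764$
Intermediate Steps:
$J{\left(t,G \right)} = t^{2}$
$I{\left(b \right)} = 11 + b^{2} + 9 b$ ($I{\left(b \right)} = \left(b^{2} + 3^{2} b\right) + 11 = \left(b^{2} + 9 b\right) + 11 = 11 + b^{2} + 9 b$)
$\left(a + I{\left(15 \right)}\right) \left(-436\right) = \left(-172 + \left(11 + 15^{2} + 9 \cdot 15\right)\right) \left(-436\right) = \left(-172 + \left(11 + 225 + 135\right)\right) \left(-436\right) = \left(-172 + 371\right) \left(-436\right) = 199 \left(-436\right) = -86764$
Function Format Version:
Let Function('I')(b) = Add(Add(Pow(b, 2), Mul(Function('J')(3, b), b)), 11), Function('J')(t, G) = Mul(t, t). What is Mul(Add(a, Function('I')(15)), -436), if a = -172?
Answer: -86764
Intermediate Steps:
Function('J')(t, G) = Pow(t, 2)
Function('I')(b) = Add(11, Pow(b, 2), Mul(9, b)) (Function('I')(b) = Add(Add(Pow(b, 2), Mul(Pow(3, 2), b)), 11) = Add(Add(Pow(b, 2), Mul(9, b)), 11) = Add(11, Pow(b, 2), Mul(9, b)))
Mul(Add(a, Function('I')(15)), -436) = Mul(Add(-172, Add(11, Pow(15, 2), Mul(9, 15))), -436) = Mul(Add(-172, Add(11, 225, 135)), -436) = Mul(Add(-172, 371), -436) = Mul(199, -436) = -86764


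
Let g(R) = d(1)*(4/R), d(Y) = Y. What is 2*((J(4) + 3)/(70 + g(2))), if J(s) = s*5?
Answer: 23/36 ≈ 0.63889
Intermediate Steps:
g(R) = 4/R (g(R) = 1*(4/R) = 4/R)
J(s) = 5*s
2*((J(4) + 3)/(70 + g(2))) = 2*((5*4 + 3)/(70 + 4/2)) = 2*((20 + 3)/(70 + 4*(½))) = 2*(23/(70 + 2)) = 2*(23/72) = 23/36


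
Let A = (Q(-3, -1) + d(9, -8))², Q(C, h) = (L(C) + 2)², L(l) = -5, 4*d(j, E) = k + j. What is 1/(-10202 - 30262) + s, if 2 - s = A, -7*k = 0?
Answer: -2520149/20232 ≈ -124.56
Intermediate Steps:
k = 0 (k = -⅐*0 = 0)
d(j, E) = j/4 (d(j, E) = (0 + j)/4 = j/4)
Q(C, h) = 9 (Q(C, h) = (-5 + 2)² = (-3)² = 9)
A = 2025/16 (A = (9 + (¼)*9)² = (9 + 9/4)² = (45/4)² = 2025/16 ≈ 126.56)
s = -1993/16 (s = 2 - 1*2025/16 = 2 - 2025/16 = -1993/16 ≈ -124.56)
1/(-10202 - 30262) + s = 1/(-10202 - 30262) - 1993/16 = 1/(-40464) - 1993/16 = -1/40464 - 1993/16 = -2520149/20232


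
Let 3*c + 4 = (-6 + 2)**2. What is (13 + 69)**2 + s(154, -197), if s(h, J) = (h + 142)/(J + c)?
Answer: 1297436/193 ≈ 6722.5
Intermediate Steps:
c = 4 (c = -4/3 + (-6 + 2)**2/3 = -4/3 + (1/3)*(-4)**2 = -4/3 + (1/3)*16 = -4/3 + 16/3 = 4)
s(h, J) = (142 + h)/(4 + J) (s(h, J) = (h + 142)/(J + 4) = (142 + h)/(4 + J))
(13 + 69)**2 + s(154, -197) = (13 + 69)**2 + (142 + 154)/(4 - 197) = 82**2 + 296/(-193) = 6724 - 1/193*296 = 6724 - 296/193 = 1297436/193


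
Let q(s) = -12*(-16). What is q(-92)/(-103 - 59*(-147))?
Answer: 96/4285 ≈ 0.022404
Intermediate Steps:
q(s) = 192
q(-92)/(-103 - 59*(-147)) = 192/(-103 - 59*(-147)) = 192/(-103 + 8673) = 192/8570 = 192*(1/8570) = 96/4285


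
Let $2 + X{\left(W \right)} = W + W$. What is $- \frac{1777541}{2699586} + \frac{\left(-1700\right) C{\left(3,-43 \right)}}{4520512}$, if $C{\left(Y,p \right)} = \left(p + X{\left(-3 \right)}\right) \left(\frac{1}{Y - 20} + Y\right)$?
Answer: $- \frac{459187561937}{762719431752} \approx -0.60204$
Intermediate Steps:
$X{\left(W \right)} = -2 + 2 W$ ($X{\left(W \right)} = -2 + \left(W + W\right) = -2 + 2 W$)
$C{\left(Y,p \right)} = \left(-8 + p\right) \left(Y + \frac{1}{-20 + Y}\right)$ ($C{\left(Y,p \right)} = \left(p + \left(-2 + 2 \left(-3\right)\right)\right) \left(\frac{1}{Y - 20} + Y\right) = \left(p - 8\right) \left(\frac{1}{-20 + Y} + Y\right) = \left(p - 8\right) \left(Y + \frac{1}{-20 + Y}\right) = \left(-8 + p\right) \left(Y + \frac{1}{-20 + Y}\right)$)
$- \frac{1777541}{2699586} + \frac{\left(-1700\right) C{\left(3,-43 \right)}}{4520512} = - \frac{1777541}{2699586} + \frac{\left(-1700\right) \frac{-8 - 43 - 8 \cdot 3^{2} + 160 \cdot 3 - 43 \cdot 3^{2} - 60 \left(-43\right)}{-20 + 3}}{4520512} = \left(-1777541\right) \frac{1}{2699586} + - 1700 \frac{-8 - 43 - 72 + 480 - 387 + 2580}{-17} \cdot \frac{1}{4520512} = - \frac{1777541}{2699586} + - 1700 \left(- \frac{-8 - 43 - 72 + 480 - 387 + 2580}{17}\right) \frac{1}{4520512} = - \frac{1777541}{2699586} + - 1700 \left(\left(- \frac{1}{17}\right) 2550\right) \frac{1}{4520512} = - \frac{1777541}{2699586} + \left(-1700\right) \left(-150\right) \frac{1}{4520512} = - \frac{1777541}{2699586} + 255000 \cdot \frac{1}{4520512} = - \frac{1777541}{2699586} + \frac{31875}{565064} = - \frac{459187561937}{762719431752}$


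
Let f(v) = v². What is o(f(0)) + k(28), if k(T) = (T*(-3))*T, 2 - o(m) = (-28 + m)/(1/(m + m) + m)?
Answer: -2350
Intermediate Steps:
o(m) = 2 - (-28 + m)/(m + 1/(2*m)) (o(m) = 2 - (-28 + m)/(1/(m + m) + m) = 2 - (-28 + m)/(1/(2*m) + m) = 2 - (-28 + m)/(m + 1/(2*m)))
k(T) = -3*T² (k(T) = (-3*T)*T = -3*T²)
o(f(0)) + k(28) = 2*(1 + (0²)² + 28*0²)/(1 + 2*(0²)²) - 3*28² = 2*(1 + 0² + 28*0)/(1 + 2*0²) - 3*784 = 2*(1 + 0 + 0)/(1 + 2*0) - 2352 = 2*1/(1 + 0) - 2352 = 2*1/1 - 2352 = 2*1*1 - 2352 = 2 - 2352 = -2350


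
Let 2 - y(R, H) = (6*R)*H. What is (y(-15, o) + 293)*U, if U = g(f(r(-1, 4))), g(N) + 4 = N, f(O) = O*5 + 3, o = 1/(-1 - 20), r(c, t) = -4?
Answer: -6105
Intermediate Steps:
o = -1/21 (o = 1/(-21) = -1/21 ≈ -0.047619)
f(O) = 3 + 5*O (f(O) = 5*O + 3 = 3 + 5*O)
g(N) = -4 + N
U = -21 (U = -4 + (3 + 5*(-4)) = -4 + (3 - 20) = -4 - 17 = -21)
y(R, H) = 2 - 6*H*R (y(R, H) = 2 - 6*R*H = 2 - 6*H*R)
(y(-15, o) + 293)*U = ((2 - 6*(-1/21)*(-15)) + 293)*(-21) = ((2 - 30/7) + 293)*(-21) = (-16/7 + 293)*(-21) = (2035/7)*(-21) = -6105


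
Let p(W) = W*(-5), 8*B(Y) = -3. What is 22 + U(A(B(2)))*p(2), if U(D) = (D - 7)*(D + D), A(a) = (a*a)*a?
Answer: 954307/65536 ≈ 14.562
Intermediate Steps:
B(Y) = -3/8 (B(Y) = (⅛)*(-3) = -3/8)
p(W) = -5*W
A(a) = a³ (A(a) = a²*a = a³)
U(D) = 2*D*(-7 + D) (U(D) = (-7 + D)*(2*D) = 2*D*(-7 + D))
22 + U(A(B(2)))*p(2) = 22 + (2*(-3/8)³*(-7 + (-3/8)³))*(-5*2) = 22 + (2*(-27/512)*(-7 - 27/512))*(-10) = 22 + (2*(-27/512)*(-3611/512))*(-10) = 22 + (97497/131072)*(-10) = 22 - 487485/65536 = 954307/65536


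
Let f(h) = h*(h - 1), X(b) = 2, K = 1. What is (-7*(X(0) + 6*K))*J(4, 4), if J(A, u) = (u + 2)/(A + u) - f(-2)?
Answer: 294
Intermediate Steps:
f(h) = h*(-1 + h)
J(A, u) = -6 + (2 + u)/(A + u) (J(A, u) = (u + 2)/(A + u) - (-2)*(-1 - 2) = (2 + u)/(A + u) - (-2)*(-3) = (2 + u)/(A + u) - 1*6 = (2 + u)/(A + u) - 6 = -6 + (2 + u)/(A + u))
(-7*(X(0) + 6*K))*J(4, 4) = (-7*(2 + 6*1))*((2 - 6*4 - 5*4)/(4 + 4)) = (-7*(2 + 6))*((2 - 24 - 20)/8) = (-7*8)*((1/8)*(-42)) = -56*(-21/4) = 294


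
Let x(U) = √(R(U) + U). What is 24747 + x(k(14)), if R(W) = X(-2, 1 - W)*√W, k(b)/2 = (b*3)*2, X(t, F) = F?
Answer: 24747 + √(168 - 334*√42) ≈ 24747.0 + 44.683*I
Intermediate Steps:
k(b) = 12*b (k(b) = 2*((b*3)*2) = 2*((3*b)*2) = 2*(6*b) = 12*b)
R(W) = √W*(1 - W) (R(W) = (1 - W)*√W = √W*(1 - W))
x(U) = √(U + √U*(1 - U)) (x(U) = √(√U*(1 - U) + U) = √(U + √U*(1 - U)))
24747 + x(k(14)) = 24747 + √(12*14 - √(12*14)*(-1 + 12*14)) = 24747 + √(168 - √168*(-1 + 168)) = 24747 + √(168 - 1*2*√42*167) = 24747 + √(168 - 334*√42)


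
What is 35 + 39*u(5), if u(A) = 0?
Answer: 35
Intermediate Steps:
35 + 39*u(5) = 35 + 39*0 = 35 + 0 = 35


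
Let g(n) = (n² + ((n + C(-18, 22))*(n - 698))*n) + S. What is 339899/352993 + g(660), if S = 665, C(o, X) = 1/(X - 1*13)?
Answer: -17070022119548/1058979 ≈ -1.6119e+7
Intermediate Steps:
C(o, X) = 1/(-13 + X) (C(o, X) = 1/(X - 13) = 1/(-13 + X))
g(n) = 665 + n² + n*(-698 + n)*(⅑ + n) (g(n) = (n² + ((n + 1/(-13 + 22))*(n - 698))*n) + 665 = (n² + ((n + 1/9)*(-698 + n))*n) + 665 = (n² + ((n + ⅑)*(-698 + n))*n) + 665 = (n² + ((⅑ + n)*(-698 + n))*n) + 665 = (n² + ((-698 + n)*(⅑ + n))*n) + 665 = (n² + n*(-698 + n)*(⅑ + n)) + 665 = 665 + n² + n*(-698 + n)*(⅑ + n))
339899/352993 + g(660) = 339899/352993 + (665 + 660³ - 6272/9*660² - 698/9*660) = 339899*(1/352993) + (665 + 287496000 - 6272/9*435600 - 153560/3) = 339899/352993 + (665 + 287496000 - 303564800 - 153560/3) = 339899/352993 - 48357965/3 = -17070022119548/1058979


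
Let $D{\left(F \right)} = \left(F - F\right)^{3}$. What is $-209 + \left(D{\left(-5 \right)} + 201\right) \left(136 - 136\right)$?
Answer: $-209$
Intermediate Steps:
$D{\left(F \right)} = 0$ ($D{\left(F \right)} = 0^{3} = 0$)
$-209 + \left(D{\left(-5 \right)} + 201\right) \left(136 - 136\right) = -209 + \left(0 + 201\right) \left(136 - 136\right) = -209 + 201 \cdot 0 = -209 + 0 = -209$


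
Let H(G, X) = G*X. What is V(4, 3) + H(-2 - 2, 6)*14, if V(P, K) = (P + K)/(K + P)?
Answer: -335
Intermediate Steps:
V(P, K) = 1 (V(P, K) = (K + P)/(K + P) = 1)
V(4, 3) + H(-2 - 2, 6)*14 = 1 + ((-2 - 2)*6)*14 = 1 - 4*6*14 = 1 - 24*14 = 1 - 336 = -335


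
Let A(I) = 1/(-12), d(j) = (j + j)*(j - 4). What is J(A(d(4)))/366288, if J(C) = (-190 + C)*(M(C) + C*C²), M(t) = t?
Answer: 330745/7595347968 ≈ 4.3546e-5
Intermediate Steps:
d(j) = 2*j*(-4 + j) (d(j) = (2*j)*(-4 + j) = 2*j*(-4 + j))
A(I) = -1/12
J(C) = (-190 + C)*(C + C³) (J(C) = (-190 + C)*(C + C*C²) = (-190 + C)*(C + C³))
J(A(d(4)))/366288 = -(-190 - 1/12 + (-1/12)³ - 190*(-1/12)²)/12/366288 = -(-190 - 1/12 - 1/1728 - 190*1/144)/12*(1/366288) = -(-190 - 1/12 - 1/1728 - 95/72)/12*(1/366288) = -1/12*(-330745/1728)*(1/366288) = (330745/20736)*(1/366288) = 330745/7595347968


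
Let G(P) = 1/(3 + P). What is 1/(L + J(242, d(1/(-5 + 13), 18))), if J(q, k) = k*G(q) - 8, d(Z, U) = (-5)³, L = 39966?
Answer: 49/1957917 ≈ 2.5027e-5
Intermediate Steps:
d(Z, U) = -125
J(q, k) = -8 + k/(3 + q) (J(q, k) = k/(3 + q) - 8 = -8 + k/(3 + q))
1/(L + J(242, d(1/(-5 + 13), 18))) = 1/(39966 + (-24 - 125 - 8*242)/(3 + 242)) = 1/(39966 + (-24 - 125 - 1936)/245) = 1/(39966 + (1/245)*(-2085)) = 1/(39966 - 417/49) = 1/(1957917/49) = 49/1957917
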